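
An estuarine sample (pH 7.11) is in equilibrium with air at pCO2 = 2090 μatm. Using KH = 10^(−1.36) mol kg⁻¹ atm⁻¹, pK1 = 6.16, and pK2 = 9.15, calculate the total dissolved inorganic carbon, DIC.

[CO2*] = KH · pCO2 = 10^(−1.36) × 2090×10^-6 = 9.123×10^-5 mol/kg
α₀ = 1/(1 + K1/[H⁺] + K1K2/[H⁺]²) = 1/(1 + 10^+0.95 + 10^-1.09) = 0.1001
DIC = [CO2*]/α₀ = 9.123×10^-5 / 0.1001 = 0.912 mmol/kg

DIC = 0.912 mmol/kg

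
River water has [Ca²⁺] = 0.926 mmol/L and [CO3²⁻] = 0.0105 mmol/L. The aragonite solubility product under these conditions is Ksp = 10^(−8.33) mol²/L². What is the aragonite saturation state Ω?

Ω = 2.08

Ksp = 10^(−8.33) = 4.677×10^-9
Ω = [Ca²⁺][CO3²⁻]/Ksp = (0.926×10^-3)(0.0105×10^-3) / 4.677×10^-9 = 2.08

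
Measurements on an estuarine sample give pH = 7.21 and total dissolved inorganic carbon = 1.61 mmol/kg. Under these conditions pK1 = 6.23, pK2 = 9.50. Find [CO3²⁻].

[CO3²⁻] = 7.44 μmol/kg

α₂ = 1 / (1 + [H⁺]/K2 + [H⁺]²/(K1K2)) = 1 / (1 + 10^+2.29 + 10^+1.31)
   = 1 / (1 + 194.98 + 20.417) = 1/216.40 = 0.004621
[CO3²⁻] = α₂ × DIC = 0.004621 × 1.61 = 0.00744 mmol/kg = 7.44 μmol/kg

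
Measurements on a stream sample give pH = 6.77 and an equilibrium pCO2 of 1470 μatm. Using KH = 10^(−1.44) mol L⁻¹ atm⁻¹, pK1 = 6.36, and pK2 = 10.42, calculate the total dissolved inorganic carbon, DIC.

[CO2*] = KH · pCO2 = 10^(−1.44) × 1470×10^-6 = 5.337×10^-5 mol/L
α₀ = 1/(1 + K1/[H⁺] + K1K2/[H⁺]²) = 1/(1 + 10^+0.41 + 10^-3.24) = 0.2800
DIC = [CO2*]/α₀ = 5.337×10^-5 / 0.2800 = 0.191 mmol/L

DIC = 0.191 mmol/L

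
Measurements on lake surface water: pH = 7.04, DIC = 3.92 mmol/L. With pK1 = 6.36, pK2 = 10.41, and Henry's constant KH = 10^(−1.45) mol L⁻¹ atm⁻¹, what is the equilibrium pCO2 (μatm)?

pCO2 = 1.91×10^4 μatm

α₀ = 1 / (1 + K1/[H⁺] + K1K2/[H⁺]²) = 1 / (1 + 10^+0.68 + 10^-2.69)
   = 1 / (1 + 4.7863 + 0.0020417) = 1/5.7883 = 0.1728
[CO2*] = α₀ × DIC = 0.1728 × 3.92 = 0.6772 mmol/L
pCO2 = [CO2*]/KH = 6.772×10^-4 / 3.548×10^-2 = 1.91×10^4 μatm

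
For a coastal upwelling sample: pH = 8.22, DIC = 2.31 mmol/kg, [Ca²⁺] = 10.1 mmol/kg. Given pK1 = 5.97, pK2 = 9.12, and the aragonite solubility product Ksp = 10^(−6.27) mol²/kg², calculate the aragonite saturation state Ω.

α₂ = 1 / (1 + [H⁺]/K2 + [H⁺]²/(K1K2)) = 1 / (1 + 10^+0.90 + 10^-1.35)
   = 1 / (1 + 7.9433 + 0.044668) = 1/8.9880 = 0.1113
[CO3²⁻] = α₂ × DIC = 0.1113 × 2.31 = 0.2570 mmol/kg
Ksp = 10^(−6.27) = 5.370×10^-7
Ω = [Ca²⁺][CO3²⁻]/Ksp = (10.1×10^-3)(2.570×10^-4) / 5.370×10^-7 = 4.83

Ω = 4.83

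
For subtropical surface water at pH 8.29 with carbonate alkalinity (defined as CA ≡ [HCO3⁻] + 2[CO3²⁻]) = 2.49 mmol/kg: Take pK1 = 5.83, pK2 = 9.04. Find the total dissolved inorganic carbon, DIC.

CA = [HCO3⁻] + 2[CO3²⁻] = (α₁ + 2α₂)·DIC
At pH 8.29: [H⁺]/K1 = 10^-2.46 = 0.0034674, K2/[H⁺] = 10^-0.75 = 0.17783
α₁ = 1/(1 + 0.0034674 + 0.17783) = 1/1.1813 = 0.8465; α₂ = α₁·K2/[H⁺] = 0.1505
α₁ + 2α₂ = 1.1476
DIC = CA / (α₁ + 2α₂) = 2.49 / 1.1476 = 2.17 mmol/kg

DIC = 2.17 mmol/kg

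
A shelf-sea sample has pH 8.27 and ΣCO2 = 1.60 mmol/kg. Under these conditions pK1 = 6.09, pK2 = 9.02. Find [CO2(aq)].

[CO2*] = 8.93 μmol/kg

α₀ = 1 / (1 + K1/[H⁺] + K1K2/[H⁺]²) = 1 / (1 + 10^+2.18 + 10^+1.43)
   = 1 / (1 + 151.36 + 26.915) = 1/179.27 = 0.005578
[CO2*] = α₀ × DIC = 0.005578 × 1.60 = 0.00893 mmol/kg = 8.93 μmol/kg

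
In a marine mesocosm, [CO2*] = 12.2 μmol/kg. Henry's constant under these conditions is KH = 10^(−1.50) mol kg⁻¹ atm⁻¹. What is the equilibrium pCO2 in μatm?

pCO2 = 386 μatm

KH = 10^(−1.50) = 3.162×10^-2 mol kg⁻¹ atm⁻¹
pCO2 = [CO2*]/KH = 12.2×10^-6 / 3.162×10^-2 = 3.86×10^-4 atm = 386 μatm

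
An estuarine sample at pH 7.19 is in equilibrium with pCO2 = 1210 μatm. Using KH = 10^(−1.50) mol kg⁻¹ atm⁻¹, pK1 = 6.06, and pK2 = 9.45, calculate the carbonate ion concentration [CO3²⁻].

[CO2*] = KH · pCO2 = 10^(−1.50) × 1210×10^-6 = 3.826×10^-5 mol/kg
α₀ = 1/(1 + K1/[H⁺] + K1K2/[H⁺]²) = 1/(1 + 10^+1.13 + 10^-1.13) = 0.06866
DIC = [CO2*]/α₀ = 3.826×10^-5 / 0.06866 = 0.5573 mmol/kg
[CO3²⁻] = α₂·DIC; α₂ = 0.005090, so [CO3²⁻] = 0.005090 × 0.5573 = 0.00284 mmol/kg = 2.84 μmol/kg

[CO3²⁻] = 2.84 μmol/kg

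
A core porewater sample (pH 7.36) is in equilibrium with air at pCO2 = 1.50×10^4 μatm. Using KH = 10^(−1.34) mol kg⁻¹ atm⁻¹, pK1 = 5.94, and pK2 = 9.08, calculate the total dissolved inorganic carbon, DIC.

[CO2*] = KH · pCO2 = 10^(−1.34) × 1.50×10^4×10^-6 = 6.856×10^-4 mol/kg
α₀ = 1/(1 + K1/[H⁺] + K1K2/[H⁺]²) = 1/(1 + 10^+1.42 + 10^-0.30) = 0.03597
DIC = [CO2*]/α₀ = 6.856×10^-4 / 0.03597 = 19.1 mmol/kg

DIC = 19.1 mmol/kg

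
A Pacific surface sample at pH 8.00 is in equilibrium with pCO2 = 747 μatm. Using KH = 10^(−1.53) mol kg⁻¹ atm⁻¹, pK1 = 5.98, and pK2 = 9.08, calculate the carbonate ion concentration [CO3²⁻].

[CO2*] = KH · pCO2 = 10^(−1.53) × 747×10^-6 = 2.205×10^-5 mol/kg
α₀ = 1/(1 + K1/[H⁺] + K1K2/[H⁺]²) = 1/(1 + 10^+2.02 + 10^+0.94) = 0.008740
DIC = [CO2*]/α₀ = 2.205×10^-5 / 0.008740 = 2.523 mmol/kg
[CO3²⁻] = α₂·DIC; α₂ = 0.07612, so [CO3²⁻] = 0.07612 × 2.523 = 0.192 mmol/kg

[CO3²⁻] = 0.192 mmol/kg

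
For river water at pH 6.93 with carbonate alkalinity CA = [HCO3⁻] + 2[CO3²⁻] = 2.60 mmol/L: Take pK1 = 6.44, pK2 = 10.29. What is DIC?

CA = [HCO3⁻] + 2[CO3²⁻] = (α₁ + 2α₂)·DIC
At pH 6.93: [H⁺]/K1 = 10^-0.49 = 0.32359, K2/[H⁺] = 10^-3.36 = 0.00043652
α₁ = 1/(1 + 0.32359 + 0.00043652) = 1/1.3240 = 0.7553; α₂ = α₁·K2/[H⁺] = 0.0003297
α₁ + 2α₂ = 0.7559
DIC = CA / (α₁ + 2α₂) = 2.60 / 0.7559 = 3.44 mmol/L

DIC = 3.44 mmol/L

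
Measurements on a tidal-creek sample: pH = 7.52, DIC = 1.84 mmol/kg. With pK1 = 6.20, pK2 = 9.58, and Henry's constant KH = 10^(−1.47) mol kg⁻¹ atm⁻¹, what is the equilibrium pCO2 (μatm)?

α₀ = 1 / (1 + K1/[H⁺] + K1K2/[H⁺]²) = 1 / (1 + 10^+1.32 + 10^-0.74)
   = 1 / (1 + 20.893 + 0.18197) = 1/22.075 = 0.04530
[CO2*] = α₀ × DIC = 0.04530 × 1.84 = 0.08335 mmol/kg
pCO2 = [CO2*]/KH = 8.335×10^-5 / 3.388×10^-2 = 2460 μatm

pCO2 = 2460 μatm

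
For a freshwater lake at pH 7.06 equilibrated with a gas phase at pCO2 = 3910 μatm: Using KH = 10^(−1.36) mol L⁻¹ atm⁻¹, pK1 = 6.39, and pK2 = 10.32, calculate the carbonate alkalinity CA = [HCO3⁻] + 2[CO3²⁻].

CA = 0.799 mmol/L

[CO2*] = KH · pCO2 = 10^(−1.36) × 3910×10^-6 = 1.707×10^-4 mol/L
α₀ = 1/(1 + K1/[H⁺] + K1K2/[H⁺]²) = 1/(1 + 10^+0.67 + 10^-2.59) = 0.1761
DIC = [CO2*]/α₀ = 1.707×10^-4 / 0.1761 = 0.9694 mmol/L
CA = (α₁ + 2α₂)·DIC = (0.8235 + 2×0.0004525) × 0.9694 = 0.799 mmol/L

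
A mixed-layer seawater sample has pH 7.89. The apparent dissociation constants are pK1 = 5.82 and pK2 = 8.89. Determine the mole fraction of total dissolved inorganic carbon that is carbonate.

α₂ = 0.0902

α₂ = 1 / (1 + [H⁺]/K2 + [H⁺]²/(K1K2)) = 1 / (1 + 10^+1.00 + 10^-1.07)
   = 1 / (1 + 10.000 + 0.085114) = 1/11.085 = 0.09021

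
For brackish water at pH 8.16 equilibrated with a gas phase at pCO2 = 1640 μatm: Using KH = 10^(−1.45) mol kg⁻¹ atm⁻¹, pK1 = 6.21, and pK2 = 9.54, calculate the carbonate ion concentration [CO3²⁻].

[CO2*] = KH · pCO2 = 10^(−1.45) × 1640×10^-6 = 5.819×10^-5 mol/kg
α₀ = 1/(1 + K1/[H⁺] + K1K2/[H⁺]²) = 1/(1 + 10^+1.95 + 10^+0.57) = 0.01066
DIC = [CO2*]/α₀ = 5.819×10^-5 / 0.01066 = 5.461 mmol/kg
[CO3²⁻] = α₂·DIC; α₂ = 0.03959, so [CO3²⁻] = 0.03959 × 5.461 = 0.216 mmol/kg

[CO3²⁻] = 0.216 mmol/kg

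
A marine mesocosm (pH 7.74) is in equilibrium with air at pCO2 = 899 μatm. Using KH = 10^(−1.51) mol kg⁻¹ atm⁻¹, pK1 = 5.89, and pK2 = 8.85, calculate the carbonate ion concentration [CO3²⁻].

[CO3²⁻] = 0.153 mmol/kg

[CO2*] = KH · pCO2 = 10^(−1.51) × 899×10^-6 = 2.778×10^-5 mol/kg
α₀ = 1/(1 + K1/[H⁺] + K1K2/[H⁺]²) = 1/(1 + 10^+1.85 + 10^+0.74) = 0.01294
DIC = [CO2*]/α₀ = 2.778×10^-5 / 0.01294 = 2.147 mmol/kg
[CO3²⁻] = α₂·DIC; α₂ = 0.07110, so [CO3²⁻] = 0.07110 × 2.147 = 0.153 mmol/kg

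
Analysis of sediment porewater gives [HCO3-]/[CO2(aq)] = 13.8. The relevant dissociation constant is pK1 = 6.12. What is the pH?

pH = 7.26

From K1 = [H⁺][HCO3-]/[CO2(aq)]:  pH = pK1 + log₁₀([HCO3-]/[CO2(aq)])
log₁₀(13.8) = +1.140
pH = 6.12 + (+1.140) = 7.26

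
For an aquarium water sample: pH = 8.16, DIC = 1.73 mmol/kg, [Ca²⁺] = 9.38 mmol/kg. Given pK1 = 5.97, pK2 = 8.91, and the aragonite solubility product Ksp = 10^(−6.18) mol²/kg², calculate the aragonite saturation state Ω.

Ω = 3.69

α₂ = 1 / (1 + [H⁺]/K2 + [H⁺]²/(K1K2)) = 1 / (1 + 10^+0.75 + 10^-1.44)
   = 1 / (1 + 5.6234 + 0.036308) = 1/6.6597 = 0.1502
[CO3²⁻] = α₂ × DIC = 0.1502 × 1.73 = 0.2598 mmol/kg
Ksp = 10^(−6.18) = 6.607×10^-7
Ω = [Ca²⁺][CO3²⁻]/Ksp = (9.38×10^-3)(2.598×10^-4) / 6.607×10^-7 = 3.69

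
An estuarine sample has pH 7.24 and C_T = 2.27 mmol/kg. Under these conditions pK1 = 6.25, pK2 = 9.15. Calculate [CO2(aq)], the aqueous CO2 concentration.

α₀ = 1 / (1 + K1/[H⁺] + K1K2/[H⁺]²) = 1 / (1 + 10^+0.99 + 10^-0.92)
   = 1 / (1 + 9.7724 + 0.12023) = 1/10.893 = 0.09181
[CO2*] = α₀ × DIC = 0.09181 × 2.27 = 0.208 mmol/kg

[CO2*] = 0.208 mmol/kg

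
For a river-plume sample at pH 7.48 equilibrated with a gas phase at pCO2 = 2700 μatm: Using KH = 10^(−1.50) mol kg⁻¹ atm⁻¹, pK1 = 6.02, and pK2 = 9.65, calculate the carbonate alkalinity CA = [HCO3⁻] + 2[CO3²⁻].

[CO2*] = KH · pCO2 = 10^(−1.50) × 2700×10^-6 = 8.538×10^-5 mol/kg
α₀ = 1/(1 + K1/[H⁺] + K1K2/[H⁺]²) = 1/(1 + 10^+1.46 + 10^-0.71) = 0.03329
DIC = [CO2*]/α₀ = 8.538×10^-5 / 0.03329 = 2.564 mmol/kg
CA = (α₁ + 2α₂)·DIC = (0.9602 + 2×0.006492) × 2.564 = 2.50 mmol/kg

CA = 2.50 mmol/kg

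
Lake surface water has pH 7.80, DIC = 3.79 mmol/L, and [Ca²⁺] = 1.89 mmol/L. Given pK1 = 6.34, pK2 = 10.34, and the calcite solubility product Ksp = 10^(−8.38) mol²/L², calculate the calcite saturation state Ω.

Ω = 4.78

α₂ = 1 / (1 + [H⁺]/K2 + [H⁺]²/(K1K2)) = 1 / (1 + 10^+2.54 + 10^+1.08)
   = 1 / (1 + 346.74 + 12.023) = 1/359.76 = 0.002780
[CO3²⁻] = α₂ × DIC = 0.002780 × 3.79 = 0.01053 mmol/L = 10.53 μmol/L
Ksp = 10^(−8.38) = 4.169×10^-9
Ω = [Ca²⁺][CO3²⁻]/Ksp = (1.89×10^-3)(1.053×10^-5) / 4.169×10^-9 = 4.78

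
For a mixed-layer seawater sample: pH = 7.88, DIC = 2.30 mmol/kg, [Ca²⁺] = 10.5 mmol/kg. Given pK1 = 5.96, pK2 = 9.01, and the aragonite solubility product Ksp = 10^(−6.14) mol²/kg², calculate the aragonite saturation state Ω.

Ω = 2.28

α₂ = 1 / (1 + [H⁺]/K2 + [H⁺]²/(K1K2)) = 1 / (1 + 10^+1.13 + 10^-0.79)
   = 1 / (1 + 13.490 + 0.16218) = 1/14.652 = 0.06825
[CO3²⁻] = α₂ × DIC = 0.06825 × 2.30 = 0.1570 mmol/kg
Ksp = 10^(−6.14) = 7.244×10^-7
Ω = [Ca²⁺][CO3²⁻]/Ksp = (10.5×10^-3)(1.570×10^-4) / 7.244×10^-7 = 2.28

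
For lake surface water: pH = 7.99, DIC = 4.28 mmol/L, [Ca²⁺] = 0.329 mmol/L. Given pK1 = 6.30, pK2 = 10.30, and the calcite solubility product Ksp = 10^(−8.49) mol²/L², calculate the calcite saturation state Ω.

Ω = 2.08

α₂ = 1 / (1 + [H⁺]/K2 + [H⁺]²/(K1K2)) = 1 / (1 + 10^+2.31 + 10^+0.62)
   = 1 / (1 + 204.17 + 4.1687) = 1/209.34 = 0.004777
[CO3²⁻] = α₂ × DIC = 0.004777 × 4.28 = 0.02044 mmol/L
Ksp = 10^(−8.49) = 3.236×10^-9
Ω = [Ca²⁺][CO3²⁻]/Ksp = (0.329×10^-3)(2.044×10^-5) / 3.236×10^-9 = 2.08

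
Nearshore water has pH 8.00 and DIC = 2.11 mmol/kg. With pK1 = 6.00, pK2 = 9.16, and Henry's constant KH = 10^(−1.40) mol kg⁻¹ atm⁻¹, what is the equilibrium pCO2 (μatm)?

α₀ = 1 / (1 + K1/[H⁺] + K1K2/[H⁺]²) = 1 / (1 + 10^+2.00 + 10^+0.84)
   = 1 / (1 + 100.00 + 6.9183) = 1/107.92 = 0.009266
[CO2*] = α₀ × DIC = 0.009266 × 2.11 = 0.01955 mmol/kg = 19.55 μmol/kg
pCO2 = [CO2*]/KH = 1.955×10^-5 / 3.981×10^-2 = 491 μatm

pCO2 = 491 μatm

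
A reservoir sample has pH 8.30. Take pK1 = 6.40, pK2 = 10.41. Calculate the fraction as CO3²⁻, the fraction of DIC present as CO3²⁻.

α₂ = 0.00761

α₂ = 1 / (1 + [H⁺]/K2 + [H⁺]²/(K1K2)) = 1 / (1 + 10^+2.11 + 10^+0.21)
   = 1 / (1 + 128.82 + 1.6218) = 1/131.45 = 0.007608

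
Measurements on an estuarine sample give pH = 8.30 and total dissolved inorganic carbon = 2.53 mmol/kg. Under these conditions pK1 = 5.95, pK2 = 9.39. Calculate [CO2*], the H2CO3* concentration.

α₀ = 1 / (1 + K1/[H⁺] + K1K2/[H⁺]²) = 1 / (1 + 10^+2.35 + 10^+1.26)
   = 1 / (1 + 223.87 + 18.197) = 1/243.07 = 0.004114
[CO2*] = α₀ × DIC = 0.004114 × 2.53 = 0.0104 mmol/kg = 10.4 μmol/kg

[CO2*] = 10.4 μmol/kg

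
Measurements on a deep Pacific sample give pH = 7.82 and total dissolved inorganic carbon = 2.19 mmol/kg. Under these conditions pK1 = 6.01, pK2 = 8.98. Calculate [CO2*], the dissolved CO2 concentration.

[CO2*] = 0.0313 mmol/kg

α₀ = 1 / (1 + K1/[H⁺] + K1K2/[H⁺]²) = 1 / (1 + 10^+1.81 + 10^+0.65)
   = 1 / (1 + 64.565 + 4.4668) = 1/70.032 = 0.01428
[CO2*] = α₀ × DIC = 0.01428 × 2.19 = 0.0313 mmol/kg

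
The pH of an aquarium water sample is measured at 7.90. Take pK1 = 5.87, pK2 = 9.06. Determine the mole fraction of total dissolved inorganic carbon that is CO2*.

α₀ = 0.00865

α₀ = 1 / (1 + K1/[H⁺] + K1K2/[H⁺]²) = 1 / (1 + 10^+2.03 + 10^+0.87)
   = 1 / (1 + 107.15 + 7.4131) = 1/115.57 = 0.008653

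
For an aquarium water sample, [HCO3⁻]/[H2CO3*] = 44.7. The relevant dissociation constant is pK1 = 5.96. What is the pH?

From K1 = [H⁺][HCO3⁻]/[H2CO3*]:  pH = pK1 + log₁₀([HCO3⁻]/[H2CO3*])
log₁₀(44.7) = +1.650
pH = 5.96 + (+1.650) = 7.61

pH = 7.61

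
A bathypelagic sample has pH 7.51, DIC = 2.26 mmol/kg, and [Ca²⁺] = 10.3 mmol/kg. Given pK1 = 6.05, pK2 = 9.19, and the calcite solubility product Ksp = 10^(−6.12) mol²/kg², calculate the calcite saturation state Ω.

α₂ = 1 / (1 + [H⁺]/K2 + [H⁺]²/(K1K2)) = 1 / (1 + 10^+1.68 + 10^+0.22)
   = 1 / (1 + 47.863 + 1.6596) = 1/50.523 = 0.01979
[CO3²⁻] = α₂ × DIC = 0.01979 × 2.26 = 0.04473 mmol/kg
Ksp = 10^(−6.12) = 7.586×10^-7
Ω = [Ca²⁺][CO3²⁻]/Ksp = (10.3×10^-3)(4.473×10^-5) / 7.586×10^-7 = 0.607

Ω = 0.607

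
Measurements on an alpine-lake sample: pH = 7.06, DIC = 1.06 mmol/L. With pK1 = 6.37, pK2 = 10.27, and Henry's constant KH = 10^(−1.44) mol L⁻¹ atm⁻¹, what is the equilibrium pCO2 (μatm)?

α₀ = 1 / (1 + K1/[H⁺] + K1K2/[H⁺]²) = 1 / (1 + 10^+0.69 + 10^-2.52)
   = 1 / (1 + 4.8978 + 0.0030200) = 1/5.9008 = 0.1695
[CO2*] = α₀ × DIC = 0.1695 × 1.06 = 0.1796 mmol/L
pCO2 = [CO2*]/KH = 1.796×10^-4 / 3.631×10^-2 = 4950 μatm

pCO2 = 4950 μatm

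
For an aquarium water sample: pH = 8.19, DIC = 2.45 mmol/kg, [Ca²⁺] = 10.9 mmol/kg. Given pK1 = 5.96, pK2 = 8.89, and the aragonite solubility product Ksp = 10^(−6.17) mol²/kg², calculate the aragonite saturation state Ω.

Ω = 6.54

α₂ = 1 / (1 + [H⁺]/K2 + [H⁺]²/(K1K2)) = 1 / (1 + 10^+0.70 + 10^-1.53)
   = 1 / (1 + 5.0119 + 0.029512) = 1/6.0414 = 0.1655
[CO3²⁻] = α₂ × DIC = 0.1655 × 2.45 = 0.4055 mmol/kg
Ksp = 10^(−6.17) = 6.761×10^-7
Ω = [Ca²⁺][CO3²⁻]/Ksp = (10.9×10^-3)(4.055×10^-4) / 6.761×10^-7 = 6.54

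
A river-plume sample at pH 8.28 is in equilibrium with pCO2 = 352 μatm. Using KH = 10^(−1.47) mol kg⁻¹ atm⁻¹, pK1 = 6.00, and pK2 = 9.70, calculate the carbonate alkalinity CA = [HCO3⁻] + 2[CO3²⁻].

[CO2*] = KH · pCO2 = 10^(−1.47) × 352×10^-6 = 1.193×10^-5 mol/kg
α₀ = 1/(1 + K1/[H⁺] + K1K2/[H⁺]²) = 1/(1 + 10^+2.28 + 10^+0.86) = 0.005030
DIC = [CO2*]/α₀ = 1.193×10^-5 / 0.005030 = 2.371 mmol/kg
CA = (α₁ + 2α₂)·DIC = (0.9585 + 2×0.03644) × 2.371 = 2.45 mmol/kg

CA = 2.45 mmol/kg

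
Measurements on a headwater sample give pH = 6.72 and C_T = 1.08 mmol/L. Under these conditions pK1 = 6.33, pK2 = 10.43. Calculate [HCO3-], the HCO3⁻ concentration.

[HCO3⁻] = 0.767 mmol/L

α₁ = 1 / (1 + [H⁺]/K1 + K2/[H⁺]) = 1 / (1 + 10^-0.39 + 10^-3.71)
   = 1 / (1 + 0.40738 + 0.00019498) = 1/1.4076 = 0.7104
[HCO3⁻] = α₁ × DIC = 0.7104 × 1.08 = 0.767 mmol/L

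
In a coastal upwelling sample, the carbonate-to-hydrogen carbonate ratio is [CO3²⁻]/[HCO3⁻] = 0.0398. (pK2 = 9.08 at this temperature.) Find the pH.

From K2 = [H⁺][CO3²⁻]/[HCO3⁻]:  pH = pK2 + log₁₀([CO3²⁻]/[HCO3⁻])
log₁₀(0.0398) = -1.400
pH = 9.08 + (-1.400) = 7.68

pH = 7.68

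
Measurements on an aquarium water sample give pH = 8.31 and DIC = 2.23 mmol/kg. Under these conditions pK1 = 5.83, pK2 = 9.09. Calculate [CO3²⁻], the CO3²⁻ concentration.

[CO3²⁻] = 0.317 mmol/kg

α₂ = 1 / (1 + [H⁺]/K2 + [H⁺]²/(K1K2)) = 1 / (1 + 10^+0.78 + 10^-1.70)
   = 1 / (1 + 6.0256 + 0.019953) = 1/7.0455 = 0.1419
[CO3²⁻] = α₂ × DIC = 0.1419 × 2.23 = 0.317 mmol/kg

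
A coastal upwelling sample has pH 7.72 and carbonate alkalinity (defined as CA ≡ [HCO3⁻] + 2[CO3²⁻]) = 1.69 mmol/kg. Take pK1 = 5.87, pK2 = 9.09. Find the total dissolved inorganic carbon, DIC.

CA = [HCO3⁻] + 2[CO3²⁻] = (α₁ + 2α₂)·DIC
At pH 7.72: [H⁺]/K1 = 10^-1.85 = 0.014125, K2/[H⁺] = 10^-1.37 = 0.042658
α₁ = 1/(1 + 0.014125 + 0.042658) = 1/1.0568 = 0.9463; α₂ = α₁·K2/[H⁺] = 0.04037
α₁ + 2α₂ = 1.0270
DIC = CA / (α₁ + 2α₂) = 1.69 / 1.0270 = 1.65 mmol/kg

DIC = 1.65 mmol/kg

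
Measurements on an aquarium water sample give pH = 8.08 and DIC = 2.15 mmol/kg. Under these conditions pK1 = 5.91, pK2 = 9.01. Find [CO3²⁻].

[CO3²⁻] = 0.225 mmol/kg

α₂ = 1 / (1 + [H⁺]/K2 + [H⁺]²/(K1K2)) = 1 / (1 + 10^+0.93 + 10^-1.24)
   = 1 / (1 + 8.5114 + 0.057544) = 1/9.5689 = 0.1045
[CO3²⁻] = α₂ × DIC = 0.1045 × 2.15 = 0.225 mmol/kg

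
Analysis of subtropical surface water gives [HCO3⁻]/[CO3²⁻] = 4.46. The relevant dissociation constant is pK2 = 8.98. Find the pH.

From K2 = [H⁺][CO3²⁻]/[HCO3⁻]:  pH = pK2 − log₁₀([HCO3⁻]/[CO3²⁻])
log₁₀(4.46) = +0.649
pH = 8.98 − (+0.649) = 8.33

pH = 8.33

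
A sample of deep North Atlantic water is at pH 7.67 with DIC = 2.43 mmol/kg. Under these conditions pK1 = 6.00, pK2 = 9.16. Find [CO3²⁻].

α₂ = 1 / (1 + [H⁺]/K2 + [H⁺]²/(K1K2)) = 1 / (1 + 10^+1.49 + 10^-0.18)
   = 1 / (1 + 30.903 + 0.66069) = 1/32.564 = 0.03071
[CO3²⁻] = α₂ × DIC = 0.03071 × 2.43 = 0.0746 mmol/kg

[CO3²⁻] = 0.0746 mmol/kg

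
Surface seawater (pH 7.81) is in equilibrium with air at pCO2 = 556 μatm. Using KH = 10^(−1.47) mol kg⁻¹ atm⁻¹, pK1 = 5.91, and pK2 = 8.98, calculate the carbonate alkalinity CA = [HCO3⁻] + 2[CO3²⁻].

[CO2*] = KH · pCO2 = 10^(−1.47) × 556×10^-6 = 1.884×10^-5 mol/kg
α₀ = 1/(1 + K1/[H⁺] + K1K2/[H⁺]²) = 1/(1 + 10^+1.90 + 10^+0.73) = 0.01165
DIC = [CO2*]/α₀ = 1.884×10^-5 / 0.01165 = 1.617 mmol/kg
CA = (α₁ + 2α₂)·DIC = (0.9258 + 2×0.06259) × 1.617 = 1.70 mmol/kg

CA = 1.70 mmol/kg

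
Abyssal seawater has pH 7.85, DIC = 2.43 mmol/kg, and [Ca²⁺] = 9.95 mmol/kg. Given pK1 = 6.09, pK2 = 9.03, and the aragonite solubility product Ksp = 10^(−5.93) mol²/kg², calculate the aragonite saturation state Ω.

α₂ = 1 / (1 + [H⁺]/K2 + [H⁺]²/(K1K2)) = 1 / (1 + 10^+1.18 + 10^-0.58)
   = 1 / (1 + 15.136 + 0.26303) = 1/16.399 = 0.06098
[CO3²⁻] = α₂ × DIC = 0.06098 × 2.43 = 0.1482 mmol/kg
Ksp = 10^(−5.93) = 1.175×10^-6
Ω = [Ca²⁺][CO3²⁻]/Ksp = (9.95×10^-3)(1.482×10^-4) / 1.175×10^-6 = 1.25

Ω = 1.25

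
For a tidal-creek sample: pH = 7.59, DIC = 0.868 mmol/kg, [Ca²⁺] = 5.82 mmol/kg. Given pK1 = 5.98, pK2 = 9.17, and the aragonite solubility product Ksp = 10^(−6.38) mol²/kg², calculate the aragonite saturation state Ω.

α₂ = 1 / (1 + [H⁺]/K2 + [H⁺]²/(K1K2)) = 1 / (1 + 10^+1.58 + 10^-0.03)
   = 1 / (1 + 38.019 + 0.93325) = 1/39.952 = 0.02503
[CO3²⁻] = α₂ × DIC = 0.02503 × 0.868 = 0.02173 mmol/kg
Ksp = 10^(−6.38) = 4.169×10^-7
Ω = [Ca²⁺][CO3²⁻]/Ksp = (5.82×10^-3)(2.173×10^-5) / 4.169×10^-7 = 0.303

Ω = 0.303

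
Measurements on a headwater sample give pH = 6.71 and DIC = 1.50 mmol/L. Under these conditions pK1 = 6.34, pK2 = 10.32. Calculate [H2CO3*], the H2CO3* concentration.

α₀ = 1 / (1 + K1/[H⁺] + K1K2/[H⁺]²) = 1 / (1 + 10^+0.37 + 10^-3.24)
   = 1 / (1 + 2.3442 + 0.00057544) = 1/3.3448 = 0.2990
[CO2*] = α₀ × DIC = 0.2990 × 1.50 = 0.448 mmol/L

[CO2*] = 0.448 mmol/L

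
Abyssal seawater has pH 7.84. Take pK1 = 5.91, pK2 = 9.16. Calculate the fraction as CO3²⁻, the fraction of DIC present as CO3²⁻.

α₂ = 0.0452

α₂ = 1 / (1 + [H⁺]/K2 + [H⁺]²/(K1K2)) = 1 / (1 + 10^+1.32 + 10^-0.61)
   = 1 / (1 + 20.893 + 0.24547) = 1/22.138 = 0.04517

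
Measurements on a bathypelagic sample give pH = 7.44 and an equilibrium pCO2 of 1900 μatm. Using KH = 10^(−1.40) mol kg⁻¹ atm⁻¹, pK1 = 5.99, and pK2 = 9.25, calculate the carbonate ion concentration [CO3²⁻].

[CO3²⁻] = 0.0330 mmol/kg

[CO2*] = KH · pCO2 = 10^(−1.40) × 1900×10^-6 = 7.564×10^-5 mol/kg
α₀ = 1/(1 + K1/[H⁺] + K1K2/[H⁺]²) = 1/(1 + 10^+1.45 + 10^-0.36) = 0.03376
DIC = [CO2*]/α₀ = 7.564×10^-5 / 0.03376 = 2.240 mmol/kg
[CO3²⁻] = α₂·DIC; α₂ = 0.01474, so [CO3²⁻] = 0.01474 × 2.240 = 0.0330 mmol/kg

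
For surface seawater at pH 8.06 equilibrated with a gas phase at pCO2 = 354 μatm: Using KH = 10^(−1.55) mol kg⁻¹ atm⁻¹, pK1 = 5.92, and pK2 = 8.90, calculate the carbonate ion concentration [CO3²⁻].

[CO2*] = KH · pCO2 = 10^(−1.55) × 354×10^-6 = 9.977×10^-6 mol/kg
α₀ = 1/(1 + K1/[H⁺] + K1K2/[H⁺]²) = 1/(1 + 10^+2.14 + 10^+1.30) = 0.006290
DIC = [CO2*]/α₀ = 9.977×10^-6 / 0.006290 = 1.586 mmol/kg
[CO3²⁻] = α₂·DIC; α₂ = 0.1255, so [CO3²⁻] = 0.1255 × 1.586 = 0.199 mmol/kg

[CO3²⁻] = 0.199 mmol/kg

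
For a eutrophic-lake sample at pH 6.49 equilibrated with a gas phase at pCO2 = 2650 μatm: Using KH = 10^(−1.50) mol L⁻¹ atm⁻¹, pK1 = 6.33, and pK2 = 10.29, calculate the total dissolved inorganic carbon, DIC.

DIC = 0.205 mmol/L

[CO2*] = KH · pCO2 = 10^(−1.50) × 2650×10^-6 = 8.380×10^-5 mol/L
α₀ = 1/(1 + K1/[H⁺] + K1K2/[H⁺]²) = 1/(1 + 10^+0.16 + 10^-3.64) = 0.4089
DIC = [CO2*]/α₀ = 8.380×10^-5 / 0.4089 = 0.205 mmol/L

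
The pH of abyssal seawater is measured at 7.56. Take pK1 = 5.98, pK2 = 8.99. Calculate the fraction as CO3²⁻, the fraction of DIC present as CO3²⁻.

α₂ = 0.0349

α₂ = 1 / (1 + [H⁺]/K2 + [H⁺]²/(K1K2)) = 1 / (1 + 10^+1.43 + 10^-0.15)
   = 1 / (1 + 26.915 + 0.70795) = 1/28.623 = 0.03494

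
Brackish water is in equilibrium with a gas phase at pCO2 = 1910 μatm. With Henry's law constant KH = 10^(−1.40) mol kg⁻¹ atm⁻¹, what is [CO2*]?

[CO2*] = 76.0 μmol/kg

KH = 10^(−1.40) = 3.981×10^-2 mol kg⁻¹ atm⁻¹
[CO2*] = KH · pCO2 = 3.981×10^-2 × 1910×10^-6 atm = 7.60×10^-5 mol/kg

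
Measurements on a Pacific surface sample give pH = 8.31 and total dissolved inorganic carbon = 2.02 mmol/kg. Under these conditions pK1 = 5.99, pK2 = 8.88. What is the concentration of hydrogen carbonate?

α₁ = 1 / (1 + [H⁺]/K1 + K2/[H⁺]) = 1 / (1 + 10^-2.32 + 10^-0.57)
   = 1 / (1 + 0.0047863 + 0.26915) = 1/1.2739 = 0.7850
[HCO3⁻] = α₁ × DIC = 0.7850 × 2.02 = 1.59 mmol/kg

[HCO3⁻] = 1.59 mmol/kg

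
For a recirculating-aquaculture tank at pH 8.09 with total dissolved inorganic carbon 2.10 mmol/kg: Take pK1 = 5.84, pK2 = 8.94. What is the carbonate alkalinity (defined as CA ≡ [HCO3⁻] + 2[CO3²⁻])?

CA = 2.35 mmol/kg

CA = [HCO3⁻] + 2[CO3²⁻] = (α₁ + 2α₂)·DIC
At pH 8.09: [H⁺]/K1 = 10^-2.25 = 0.0056234, K2/[H⁺] = 10^-0.85 = 0.14125
α₁ = 1/(1 + 0.0056234 + 0.14125) = 1/1.1469 = 0.8719; α₂ = α₁·K2/[H⁺] = 0.1232
α₁ + 2α₂ = 1.1183
CA = 1.1183 × 2.10 = 2.35 mmol/kg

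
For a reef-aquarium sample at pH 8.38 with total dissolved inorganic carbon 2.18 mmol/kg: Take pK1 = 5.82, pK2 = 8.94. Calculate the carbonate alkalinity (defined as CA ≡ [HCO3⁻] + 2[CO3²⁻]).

CA = [HCO3⁻] + 2[CO3²⁻] = (α₁ + 2α₂)·DIC
At pH 8.38: [H⁺]/K1 = 10^-2.56 = 0.0027542, K2/[H⁺] = 10^-0.56 = 0.27542
α₁ = 1/(1 + 0.0027542 + 0.27542) = 1/1.2782 = 0.7824; α₂ = α₁·K2/[H⁺] = 0.2155
α₁ + 2α₂ = 1.2133
CA = 1.2133 × 2.18 = 2.65 mmol/kg

CA = 2.65 mmol/kg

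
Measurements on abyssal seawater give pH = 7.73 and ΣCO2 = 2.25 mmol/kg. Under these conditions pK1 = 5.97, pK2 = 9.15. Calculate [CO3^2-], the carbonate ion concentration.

[CO3²⁻] = 0.0811 mmol/kg

α₂ = 1 / (1 + [H⁺]/K2 + [H⁺]²/(K1K2)) = 1 / (1 + 10^+1.42 + 10^-0.34)
   = 1 / (1 + 26.303 + 0.45709) = 1/27.760 = 0.03602
[CO3²⁻] = α₂ × DIC = 0.03602 × 2.25 = 0.0811 mmol/kg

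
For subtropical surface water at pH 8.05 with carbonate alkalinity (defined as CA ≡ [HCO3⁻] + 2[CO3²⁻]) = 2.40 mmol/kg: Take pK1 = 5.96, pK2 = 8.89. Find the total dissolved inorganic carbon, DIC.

CA = [HCO3⁻] + 2[CO3²⁻] = (α₁ + 2α₂)·DIC
At pH 8.05: [H⁺]/K1 = 10^-2.09 = 0.0081283, K2/[H⁺] = 10^-0.84 = 0.14454
α₁ = 1/(1 + 0.0081283 + 0.14454) = 1/1.1527 = 0.8675; α₂ = α₁·K2/[H⁺] = 0.1254
α₁ + 2α₂ = 1.1183
DIC = CA / (α₁ + 2α₂) = 2.40 / 1.1183 = 2.15 mmol/kg

DIC = 2.15 mmol/kg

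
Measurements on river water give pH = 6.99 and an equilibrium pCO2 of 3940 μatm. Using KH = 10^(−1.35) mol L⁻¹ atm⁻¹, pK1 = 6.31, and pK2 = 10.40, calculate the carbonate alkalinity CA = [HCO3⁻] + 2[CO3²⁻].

CA = 0.843 mmol/L

[CO2*] = KH · pCO2 = 10^(−1.35) × 3940×10^-6 = 1.760×10^-4 mol/L
α₀ = 1/(1 + K1/[H⁺] + K1K2/[H⁺]²) = 1/(1 + 10^+0.68 + 10^-2.73) = 0.1728
DIC = [CO2*]/α₀ = 1.760×10^-4 / 0.1728 = 1.019 mmol/L
CA = (α₁ + 2α₂)·DIC = (0.8269 + 2×0.0003217) × 1.019 = 0.843 mmol/L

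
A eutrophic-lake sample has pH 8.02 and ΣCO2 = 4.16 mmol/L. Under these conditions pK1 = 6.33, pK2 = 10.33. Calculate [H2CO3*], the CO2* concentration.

α₀ = 1 / (1 + K1/[H⁺] + K1K2/[H⁺]²) = 1 / (1 + 10^+1.69 + 10^-0.62)
   = 1 / (1 + 48.978 + 0.23988) = 1/50.218 = 0.01991
[CO2*] = α₀ × DIC = 0.01991 × 4.16 = 0.0828 mmol/L

[CO2*] = 0.0828 mmol/L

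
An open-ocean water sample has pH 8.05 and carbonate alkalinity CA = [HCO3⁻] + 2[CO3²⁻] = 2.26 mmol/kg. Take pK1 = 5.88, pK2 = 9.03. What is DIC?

DIC = 2.08 mmol/kg

CA = [HCO3⁻] + 2[CO3²⁻] = (α₁ + 2α₂)·DIC
At pH 8.05: [H⁺]/K1 = 10^-2.17 = 0.0067608, K2/[H⁺] = 10^-0.98 = 0.10471
α₁ = 1/(1 + 0.0067608 + 0.10471) = 1/1.1115 = 0.8997; α₂ = α₁·K2/[H⁺] = 0.09421
α₁ + 2α₂ = 1.0881
DIC = CA / (α₁ + 2α₂) = 2.26 / 1.0881 = 2.08 mmol/kg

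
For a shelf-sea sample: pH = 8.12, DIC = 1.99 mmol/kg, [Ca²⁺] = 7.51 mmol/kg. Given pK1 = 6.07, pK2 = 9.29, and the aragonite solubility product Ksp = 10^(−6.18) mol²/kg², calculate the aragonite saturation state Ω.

Ω = 1.42

α₂ = 1 / (1 + [H⁺]/K2 + [H⁺]²/(K1K2)) = 1 / (1 + 10^+1.17 + 10^-0.88)
   = 1 / (1 + 14.791 + 0.13183) = 1/15.923 = 0.06280
[CO3²⁻] = α₂ × DIC = 0.06280 × 1.99 = 0.1250 mmol/kg
Ksp = 10^(−6.18) = 6.607×10^-7
Ω = [Ca²⁺][CO3²⁻]/Ksp = (7.51×10^-3)(1.250×10^-4) / 6.607×10^-7 = 1.42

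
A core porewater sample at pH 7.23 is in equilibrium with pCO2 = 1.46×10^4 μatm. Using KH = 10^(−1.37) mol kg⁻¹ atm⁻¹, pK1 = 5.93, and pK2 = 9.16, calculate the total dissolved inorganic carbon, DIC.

[CO2*] = KH · pCO2 = 10^(−1.37) × 1.46×10^4×10^-6 = 6.228×10^-4 mol/kg
α₀ = 1/(1 + K1/[H⁺] + K1K2/[H⁺]²) = 1/(1 + 10^+1.30 + 10^-0.63) = 0.04720
DIC = [CO2*]/α₀ = 6.228×10^-4 / 0.04720 = 13.2 mmol/kg

DIC = 13.2 mmol/kg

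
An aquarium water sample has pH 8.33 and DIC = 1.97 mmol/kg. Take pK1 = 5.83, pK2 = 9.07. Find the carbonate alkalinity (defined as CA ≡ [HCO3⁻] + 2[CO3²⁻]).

CA = [HCO3⁻] + 2[CO3²⁻] = (α₁ + 2α₂)·DIC
At pH 8.33: [H⁺]/K1 = 10^-2.50 = 0.0031623, K2/[H⁺] = 10^-0.74 = 0.18197
α₁ = 1/(1 + 0.0031623 + 0.18197) = 1/1.1851 = 0.8438; α₂ = α₁·K2/[H⁺] = 0.1535
α₁ + 2α₂ = 1.1509
CA = 1.1509 × 1.97 = 2.27 mmol/kg

CA = 2.27 mmol/kg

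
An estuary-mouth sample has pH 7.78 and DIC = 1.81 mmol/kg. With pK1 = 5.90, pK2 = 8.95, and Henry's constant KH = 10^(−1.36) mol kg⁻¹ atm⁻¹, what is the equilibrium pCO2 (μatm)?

pCO2 = 506 μatm

α₀ = 1 / (1 + K1/[H⁺] + K1K2/[H⁺]²) = 1 / (1 + 10^+1.88 + 10^+0.71)
   = 1 / (1 + 75.858 + 5.1286) = 1/81.986 = 0.01220
[CO2*] = α₀ × DIC = 0.01220 × 1.81 = 0.02208 mmol/kg
pCO2 = [CO2*]/KH = 2.208×10^-5 / 4.365×10^-2 = 506 μatm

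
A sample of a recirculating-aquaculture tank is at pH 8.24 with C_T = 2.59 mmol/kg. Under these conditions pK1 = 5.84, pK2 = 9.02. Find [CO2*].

α₀ = 1 / (1 + K1/[H⁺] + K1K2/[H⁺]²) = 1 / (1 + 10^+2.40 + 10^+1.62)
   = 1 / (1 + 251.19 + 41.687) = 1/293.88 = 0.003403
[CO2*] = α₀ × DIC = 0.003403 × 2.59 = 0.00881 mmol/kg = 8.81 μmol/kg

[CO2*] = 8.81 μmol/kg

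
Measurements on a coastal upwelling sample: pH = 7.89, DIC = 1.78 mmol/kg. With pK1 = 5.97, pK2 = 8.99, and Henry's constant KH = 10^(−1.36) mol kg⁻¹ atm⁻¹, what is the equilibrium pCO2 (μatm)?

α₀ = 1 / (1 + K1/[H⁺] + K1K2/[H⁺]²) = 1 / (1 + 10^+1.92 + 10^+0.82)
   = 1 / (1 + 83.176 + 6.6069) = 1/90.783 = 0.01102
[CO2*] = α₀ × DIC = 0.01102 × 1.78 = 0.01961 mmol/kg = 19.61 μmol/kg
pCO2 = [CO2*]/KH = 1.961×10^-5 / 4.365×10^-2 = 449 μatm

pCO2 = 449 μatm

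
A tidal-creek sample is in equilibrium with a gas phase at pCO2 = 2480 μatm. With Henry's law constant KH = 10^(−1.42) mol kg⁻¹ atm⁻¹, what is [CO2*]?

KH = 10^(−1.42) = 3.802×10^-2 mol kg⁻¹ atm⁻¹
[CO2*] = KH · pCO2 = 3.802×10^-2 × 2480×10^-6 atm = 9.43×10^-5 mol/kg

[CO2*] = 94.3 μmol/kg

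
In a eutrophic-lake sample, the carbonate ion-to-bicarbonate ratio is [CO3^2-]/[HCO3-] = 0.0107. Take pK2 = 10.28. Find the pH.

From K2 = [H⁺][CO3^2-]/[HCO3-]:  pH = pK2 + log₁₀([CO3^2-]/[HCO3-])
log₁₀(0.0107) = -1.971
pH = 10.28 + (-1.971) = 8.31

pH = 8.31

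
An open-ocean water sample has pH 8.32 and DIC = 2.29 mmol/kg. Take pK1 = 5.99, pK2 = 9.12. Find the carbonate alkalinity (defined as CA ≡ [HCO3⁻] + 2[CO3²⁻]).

CA = 2.59 mmol/kg

CA = [HCO3⁻] + 2[CO3²⁻] = (α₁ + 2α₂)·DIC
At pH 8.32: [H⁺]/K1 = 10^-2.33 = 0.0046774, K2/[H⁺] = 10^-0.80 = 0.15849
α₁ = 1/(1 + 0.0046774 + 0.15849) = 1/1.1632 = 0.8597; α₂ = α₁·K2/[H⁺] = 0.1363
α₁ + 2α₂ = 1.1322
CA = 1.1322 × 2.29 = 2.59 mmol/kg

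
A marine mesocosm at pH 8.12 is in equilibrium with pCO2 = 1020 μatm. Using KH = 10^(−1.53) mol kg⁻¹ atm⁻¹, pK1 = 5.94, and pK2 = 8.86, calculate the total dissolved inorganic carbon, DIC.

[CO2*] = KH · pCO2 = 10^(−1.53) × 1020×10^-6 = 3.010×10^-5 mol/kg
α₀ = 1/(1 + K1/[H⁺] + K1K2/[H⁺]²) = 1/(1 + 10^+2.18 + 10^+1.44) = 0.005559
DIC = [CO2*]/α₀ = 3.010×10^-5 / 0.005559 = 5.42 mmol/kg

DIC = 5.42 mmol/kg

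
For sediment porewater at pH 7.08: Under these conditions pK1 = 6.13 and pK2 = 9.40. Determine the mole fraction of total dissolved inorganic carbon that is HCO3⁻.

α₁ = 1 / (1 + [H⁺]/K1 + K2/[H⁺]) = 1 / (1 + 10^-0.95 + 10^-2.32)
   = 1 / (1 + 0.11220 + 0.0047863) = 1/1.1170 = 0.8953

α₁ = 0.895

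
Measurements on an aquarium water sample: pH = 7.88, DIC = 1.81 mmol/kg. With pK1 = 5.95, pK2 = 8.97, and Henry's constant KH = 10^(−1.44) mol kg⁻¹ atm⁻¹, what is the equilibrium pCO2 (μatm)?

α₀ = 1 / (1 + K1/[H⁺] + K1K2/[H⁺]²) = 1 / (1 + 10^+1.93 + 10^+0.84)
   = 1 / (1 + 85.114 + 6.9183) = 1/93.032 = 0.01075
[CO2*] = α₀ × DIC = 0.01075 × 1.81 = 0.01946 mmol/kg = 19.46 μmol/kg
pCO2 = [CO2*]/KH = 1.946×10^-5 / 3.631×10^-2 = 536 μatm

pCO2 = 536 μatm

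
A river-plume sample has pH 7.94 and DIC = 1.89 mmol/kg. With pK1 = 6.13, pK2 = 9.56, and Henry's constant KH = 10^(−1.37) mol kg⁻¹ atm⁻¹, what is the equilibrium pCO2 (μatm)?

α₀ = 1 / (1 + K1/[H⁺] + K1K2/[H⁺]²) = 1 / (1 + 10^+1.81 + 10^+0.19)
   = 1 / (1 + 64.565 + 1.5488) = 1/67.114 = 0.01490
[CO2*] = α₀ × DIC = 0.01490 × 1.89 = 0.02816 mmol/kg
pCO2 = [CO2*]/KH = 2.816×10^-5 / 4.266×10^-2 = 660 μatm

pCO2 = 660 μatm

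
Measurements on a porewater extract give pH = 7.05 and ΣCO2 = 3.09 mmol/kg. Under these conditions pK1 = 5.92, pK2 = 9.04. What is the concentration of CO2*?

[CO2*] = 0.211 mmol/kg

α₀ = 1 / (1 + K1/[H⁺] + K1K2/[H⁺]²) = 1 / (1 + 10^+1.13 + 10^-0.86)
   = 1 / (1 + 13.490 + 0.13804) = 1/14.628 = 0.06836
[CO2*] = α₀ × DIC = 0.06836 × 3.09 = 0.211 mmol/kg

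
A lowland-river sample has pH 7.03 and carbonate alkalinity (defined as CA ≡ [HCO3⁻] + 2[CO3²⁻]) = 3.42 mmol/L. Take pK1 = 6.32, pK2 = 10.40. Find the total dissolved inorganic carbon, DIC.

CA = [HCO3⁻] + 2[CO3²⁻] = (α₁ + 2α₂)·DIC
At pH 7.03: [H⁺]/K1 = 10^-0.71 = 0.19498, K2/[H⁺] = 10^-3.37 = 0.00042658
α₁ = 1/(1 + 0.19498 + 0.00042658) = 1/1.1954 = 0.8365; α₂ = α₁·K2/[H⁺] = 0.0003568
α₁ + 2α₂ = 0.8372
DIC = CA / (α₁ + 2α₂) = 3.42 / 0.8372 = 4.08 mmol/L

DIC = 4.08 mmol/L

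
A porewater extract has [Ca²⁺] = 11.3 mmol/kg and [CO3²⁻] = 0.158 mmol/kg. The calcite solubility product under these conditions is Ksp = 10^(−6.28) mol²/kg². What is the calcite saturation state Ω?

Ω = 3.40

Ksp = 10^(−6.28) = 5.248×10^-7
Ω = [Ca²⁺][CO3²⁻]/Ksp = (11.3×10^-3)(0.158×10^-3) / 5.248×10^-7 = 3.40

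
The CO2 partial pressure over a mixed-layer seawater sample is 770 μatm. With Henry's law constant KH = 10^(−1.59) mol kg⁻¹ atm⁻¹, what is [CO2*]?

[CO2*] = 19.8 μmol/kg

KH = 10^(−1.59) = 2.570×10^-2 mol kg⁻¹ atm⁻¹
[CO2*] = KH · pCO2 = 2.570×10^-2 × 770×10^-6 atm = 1.98×10^-5 mol/kg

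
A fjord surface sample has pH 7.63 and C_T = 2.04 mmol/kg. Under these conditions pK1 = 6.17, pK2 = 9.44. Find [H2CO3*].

α₀ = 1 / (1 + K1/[H⁺] + K1K2/[H⁺]²) = 1 / (1 + 10^+1.46 + 10^-0.35)
   = 1 / (1 + 28.840 + 0.44668) = 1/30.287 = 0.03302
[CO2*] = α₀ × DIC = 0.03302 × 2.04 = 0.0674 mmol/kg

[CO2*] = 0.0674 mmol/kg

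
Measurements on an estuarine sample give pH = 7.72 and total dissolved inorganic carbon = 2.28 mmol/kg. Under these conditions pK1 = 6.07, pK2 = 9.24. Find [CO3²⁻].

[CO3²⁻] = 0.0654 mmol/kg

α₂ = 1 / (1 + [H⁺]/K2 + [H⁺]²/(K1K2)) = 1 / (1 + 10^+1.52 + 10^-0.13)
   = 1 / (1 + 33.113 + 0.74131) = 1/34.854 = 0.02869
[CO3²⁻] = α₂ × DIC = 0.02869 × 2.28 = 0.0654 mmol/kg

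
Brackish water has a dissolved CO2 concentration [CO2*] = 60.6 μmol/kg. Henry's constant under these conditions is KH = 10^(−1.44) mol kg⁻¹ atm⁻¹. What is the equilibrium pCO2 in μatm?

KH = 10^(−1.44) = 3.631×10^-2 mol kg⁻¹ atm⁻¹
pCO2 = [CO2*]/KH = 60.6×10^-6 / 3.631×10^-2 = 1.67×10^-3 atm = 1670 μatm

pCO2 = 1670 μatm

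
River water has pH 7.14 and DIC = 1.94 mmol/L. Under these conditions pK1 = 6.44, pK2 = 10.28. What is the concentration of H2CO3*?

[CO2*] = 0.323 mmol/L

α₀ = 1 / (1 + K1/[H⁺] + K1K2/[H⁺]²) = 1 / (1 + 10^+0.70 + 10^-2.44)
   = 1 / (1 + 5.0119 + 0.0036308) = 1/6.0155 = 0.1662
[CO2*] = α₀ × DIC = 0.1662 × 1.94 = 0.323 mmol/L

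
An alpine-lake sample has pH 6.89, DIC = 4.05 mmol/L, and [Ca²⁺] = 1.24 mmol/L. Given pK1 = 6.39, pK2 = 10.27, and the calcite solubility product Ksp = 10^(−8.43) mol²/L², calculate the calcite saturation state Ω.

α₂ = 1 / (1 + [H⁺]/K2 + [H⁺]²/(K1K2)) = 1 / (1 + 10^+3.38 + 10^+2.88)
   = 1 / (1 + 2398.8 + 758.58) = 1/3158.4 = 0.0003166
[CO3²⁻] = α₂ × DIC = 0.0003166 × 4.05 = 0.001282 mmol/L = 1.282 μmol/L
Ksp = 10^(−8.43) = 3.715×10^-9
Ω = [Ca²⁺][CO3²⁻]/Ksp = (1.24×10^-3)(1.282×10^-6) / 3.715×10^-9 = 0.428

Ω = 0.428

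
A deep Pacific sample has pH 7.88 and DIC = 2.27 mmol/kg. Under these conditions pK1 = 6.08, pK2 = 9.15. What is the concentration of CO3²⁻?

[CO3²⁻] = 0.114 mmol/kg

α₂ = 1 / (1 + [H⁺]/K2 + [H⁺]²/(K1K2)) = 1 / (1 + 10^+1.27 + 10^-0.53)
   = 1 / (1 + 18.621 + 0.29512) = 1/19.916 = 0.05021
[CO3²⁻] = α₂ × DIC = 0.05021 × 2.27 = 0.114 mmol/kg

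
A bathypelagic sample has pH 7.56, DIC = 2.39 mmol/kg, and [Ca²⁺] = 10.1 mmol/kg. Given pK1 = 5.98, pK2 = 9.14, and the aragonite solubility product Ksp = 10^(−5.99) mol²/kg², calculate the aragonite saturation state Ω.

Ω = 0.589

α₂ = 1 / (1 + [H⁺]/K2 + [H⁺]²/(K1K2)) = 1 / (1 + 10^+1.58 + 10^+0.00)
   = 1 / (1 + 38.019 + 1.0000) = 1/40.019 = 0.02499
[CO3²⁻] = α₂ × DIC = 0.02499 × 2.39 = 0.05972 mmol/kg
Ksp = 10^(−5.99) = 1.023×10^-6
Ω = [Ca²⁺][CO3²⁻]/Ksp = (10.1×10^-3)(5.972×10^-5) / 1.023×10^-6 = 0.589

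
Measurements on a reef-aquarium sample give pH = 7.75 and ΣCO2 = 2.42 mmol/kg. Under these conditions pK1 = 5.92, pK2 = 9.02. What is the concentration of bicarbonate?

[HCO3⁻] = 2.26 mmol/kg

α₁ = 1 / (1 + [H⁺]/K1 + K2/[H⁺]) = 1 / (1 + 10^-1.83 + 10^-1.27)
   = 1 / (1 + 0.014791 + 0.053703) = 1/1.0685 = 0.9359
[HCO3⁻] = α₁ × DIC = 0.9359 × 2.42 = 2.26 mmol/kg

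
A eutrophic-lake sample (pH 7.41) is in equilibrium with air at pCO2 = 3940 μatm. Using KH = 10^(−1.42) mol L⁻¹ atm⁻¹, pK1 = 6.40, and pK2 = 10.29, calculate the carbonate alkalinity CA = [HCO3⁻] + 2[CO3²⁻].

[CO2*] = KH · pCO2 = 10^(−1.42) × 3940×10^-6 = 1.498×10^-4 mol/L
α₀ = 1/(1 + K1/[H⁺] + K1K2/[H⁺]²) = 1/(1 + 10^+1.01 + 10^-1.87) = 0.08892
DIC = [CO2*]/α₀ = 1.498×10^-4 / 0.08892 = 1.685 mmol/L
CA = (α₁ + 2α₂)·DIC = (0.9099 + 2×0.001199) × 1.685 = 1.54 mmol/L

CA = 1.54 mmol/L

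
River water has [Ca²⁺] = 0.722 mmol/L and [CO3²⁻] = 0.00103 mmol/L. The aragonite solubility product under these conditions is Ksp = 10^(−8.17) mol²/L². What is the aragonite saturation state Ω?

Ksp = 10^(−8.17) = 6.761×10^-9
Ω = [Ca²⁺][CO3²⁻]/Ksp = (0.722×10^-3)(0.00103×10^-3) / 6.761×10^-9 = 0.110

Ω = 0.110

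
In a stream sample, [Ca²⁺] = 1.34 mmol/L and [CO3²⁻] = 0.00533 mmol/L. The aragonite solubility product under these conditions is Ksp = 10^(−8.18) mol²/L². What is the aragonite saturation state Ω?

Ksp = 10^(−8.18) = 6.607×10^-9
Ω = [Ca²⁺][CO3²⁻]/Ksp = (1.34×10^-3)(0.00533×10^-3) / 6.607×10^-9 = 1.08

Ω = 1.08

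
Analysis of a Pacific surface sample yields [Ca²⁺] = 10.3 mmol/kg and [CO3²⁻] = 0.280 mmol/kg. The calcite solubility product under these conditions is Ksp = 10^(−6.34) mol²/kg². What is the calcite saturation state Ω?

Ω = 6.31

Ksp = 10^(−6.34) = 4.571×10^-7
Ω = [Ca²⁺][CO3²⁻]/Ksp = (10.3×10^-3)(0.280×10^-3) / 4.571×10^-7 = 6.31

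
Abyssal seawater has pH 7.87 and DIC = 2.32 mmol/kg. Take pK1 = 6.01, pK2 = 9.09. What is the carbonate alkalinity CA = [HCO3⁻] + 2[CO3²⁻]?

CA = [HCO3⁻] + 2[CO3²⁻] = (α₁ + 2α₂)·DIC
At pH 7.87: [H⁺]/K1 = 10^-1.86 = 0.013804, K2/[H⁺] = 10^-1.22 = 0.060256
α₁ = 1/(1 + 0.013804 + 0.060256) = 1/1.0741 = 0.9310; α₂ = α₁·K2/[H⁺] = 0.05610
α₁ + 2α₂ = 1.0432
CA = 1.0432 × 2.32 = 2.42 mmol/kg

CA = 2.42 mmol/kg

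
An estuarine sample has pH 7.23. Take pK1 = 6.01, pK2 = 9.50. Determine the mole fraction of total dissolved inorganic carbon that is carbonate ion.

α₂ = 0.00504

α₂ = 1 / (1 + [H⁺]/K2 + [H⁺]²/(K1K2)) = 1 / (1 + 10^+2.27 + 10^+1.05)
   = 1 / (1 + 186.21 + 11.220) = 1/198.43 = 0.005040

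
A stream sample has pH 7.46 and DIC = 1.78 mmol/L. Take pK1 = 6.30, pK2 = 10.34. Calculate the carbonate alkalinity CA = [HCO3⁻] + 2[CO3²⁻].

CA = 1.67 mmol/L

CA = [HCO3⁻] + 2[CO3²⁻] = (α₁ + 2α₂)·DIC
At pH 7.46: [H⁺]/K1 = 10^-1.16 = 0.069183, K2/[H⁺] = 10^-2.88 = 0.0013183
α₁ = 1/(1 + 0.069183 + 0.0013183) = 1/1.0705 = 0.9341; α₂ = α₁·K2/[H⁺] = 0.001231
α₁ + 2α₂ = 0.9366
CA = 0.9366 × 1.78 = 1.67 mmol/L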